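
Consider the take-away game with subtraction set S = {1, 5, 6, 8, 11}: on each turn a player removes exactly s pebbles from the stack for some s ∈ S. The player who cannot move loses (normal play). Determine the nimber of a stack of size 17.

G(0) = 0
G(1) = mex{0} = 1
G(2) = mex{1} = 0
G(3) = mex{0} = 1
G(4) = mex{1} = 0
G(5) = mex{0,0} = 1
G(6) = mex{1,1,0} = 2
G(7) = mex{2,0,1} = 3
G(8) = mex{3,1,0,0} = 2
G(9) = mex{2,0,1,1} = 3
G(10) = mex{3,1,0,0} = 2
G(11) = mex{2,2,1,1,0} = 3
G(12) = mex{3,3,2,0,1} = 4
G(13) = mex{4,2,3,1,0} = 5
G(14) = mex{5,3,2,2,1} = 0
G(15) = mex{0,2,3,3,0} = 1
G(16) = mex{1,3,2,2,1} = 0
G(17) = mex{0,4,3,3,2} = 1

1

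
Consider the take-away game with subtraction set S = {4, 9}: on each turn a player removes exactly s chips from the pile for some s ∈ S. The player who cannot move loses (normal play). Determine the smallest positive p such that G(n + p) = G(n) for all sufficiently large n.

n :  0  1  2  3  4  5  6  7  8  9 10 11 12 13 14 15 16 17 18 19 20 21 22 23 24 25 26 27
G :  0  0  0  0  1  1  1  1  0  2  2  2  1  0  0  0  0  1  1  1  1  0  2  2  2  1  0  0
G(n+13) = G(n) holds for n = 0,…,8 (a full window of length max(S) = 9), so the sequence is purely periodic with period 13.

13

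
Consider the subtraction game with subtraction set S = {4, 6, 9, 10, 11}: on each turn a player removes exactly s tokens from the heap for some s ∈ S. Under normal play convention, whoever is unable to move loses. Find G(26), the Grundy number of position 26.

n :  0  1  2  3  4  5  6  7  8  9 10 11 12 13 14 15 16 17 18 19 20 21 22 23 24 25 26
G :  0  0  0  0  1  1  1  1  2  2  2  2  3  3  3  0  0  0  0  1  1  1  1  2  2  2  2

2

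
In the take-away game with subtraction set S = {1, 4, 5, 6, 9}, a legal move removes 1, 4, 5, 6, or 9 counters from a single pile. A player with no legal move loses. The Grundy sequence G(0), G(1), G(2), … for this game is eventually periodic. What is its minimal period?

10

n :  0  1  2  3  4  5  6  7  8  9 10 11 12 13 14 15 16 17 18 19 20 21
G :  0  1  0  1  2  3  2  3  4  5  0  1  0  1  2  3  2  3  4  5  0  1
G(n+10) = G(n) holds for n = 0,…,8 (a full window of length max(S) = 9), so the sequence is purely periodic with period 10.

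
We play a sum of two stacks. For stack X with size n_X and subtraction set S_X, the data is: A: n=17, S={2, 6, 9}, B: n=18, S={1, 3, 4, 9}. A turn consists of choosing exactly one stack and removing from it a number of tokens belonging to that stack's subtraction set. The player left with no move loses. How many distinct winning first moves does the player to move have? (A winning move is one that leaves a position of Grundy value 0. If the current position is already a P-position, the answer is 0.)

1

Stack A, S = {2, 6, 9}:
G(0) = 0
G(1) = mex{} = 0
G(2) = mex{0} = 1
G(3) = mex{0} = 1
G(4) = mex{1} = 0
G(5) = mex{1} = 0
G(6) = mex{0,0} = 1
G(7) = mex{0,0} = 1
G(8) = mex{1,1} = 0
G(9) = mex{1,1,0} = 2
G(10) = mex{0,0,0} = 1
G(11) = mex{2,0,1} = 3
G(12) = mex{1,1,1} = 0
G(13) = mex{3,1,0} = 2
G(14) = mex{0,0,0} = 1
G(15) = mex{2,2,1} = 0
G(16) = mex{1,1,1} = 0
G(17) = mex{0,3,0} = 1
G_A(17) = 1.
Stack B, S = {1, 3, 4, 9}:
n :  0  1  2  3  4  5  6  7  8  9 10 11 12 13 14 15 16 17 18
G :  0  1  0  1  2  3  2  0  1  4  3  2  0  1  0  1  2  3  2
G_B(18) = 2.
Combined Grundy value = 1 ⊕ 2 = 3.
A winning move leaves total XOR = 0, i.e. changes one component's Grundy value g to g ⊕ X where X is the current total.
Stack A: need g' = 1⊕3 = 2. Options: 17−2→G=0, 17−6→G=3, 17−9→G=0. Hits: 0.
Stack B: need g' = 2⊕3 = 1. Options: 18−1→G=3, 18−3→G=1, 18−4→G=0, 18−9→G=4. Hits: 1.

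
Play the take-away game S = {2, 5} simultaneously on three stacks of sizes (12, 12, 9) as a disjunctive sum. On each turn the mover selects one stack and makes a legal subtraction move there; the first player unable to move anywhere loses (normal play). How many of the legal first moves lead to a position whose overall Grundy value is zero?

2

All stacks use S = {2, 5}:
n :  0  1  2  3  4  5  6  7  8  9 10 11 12
G :  0  0  1  1  0  2  1  0  0  1  1  0  2
Stack A: G(12) = 2.
Stack B: G(12) = 2.
Stack C: G(9) = 1.
Combined Grundy value = 2 ⊕ 2 ⊕ 1 = 1.
A winning move leaves total XOR = 0, i.e. changes one component's Grundy value g to g ⊕ X where X is the current total.
Stack A: need g' = 2⊕1 = 3. Options: 12−2→G=1, 12−5→G=0. Hits: 0.
Stack B: need g' = 2⊕1 = 3. Options: 12−2→G=1, 12−5→G=0. Hits: 0.
Stack C: need g' = 1⊕1 = 0. Options: 9−2→G=0, 9−5→G=0. Hits: 2.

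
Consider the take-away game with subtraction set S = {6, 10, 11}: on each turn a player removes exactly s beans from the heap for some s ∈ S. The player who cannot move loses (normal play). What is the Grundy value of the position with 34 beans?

n :  0  1  2  3  4  5  6  7  8  9 10 11 12 13 14 15 16 17 18 19 20 21 22 23 24 25 26 27 28 29 30 31 32 33 34
G :  0  0  0  0  0  0  1  1  1  1  1  1  2  2  2  2  2  0  0  0  0  0  0  1  1  1  1  1  1  2  2  2  2  2  0

0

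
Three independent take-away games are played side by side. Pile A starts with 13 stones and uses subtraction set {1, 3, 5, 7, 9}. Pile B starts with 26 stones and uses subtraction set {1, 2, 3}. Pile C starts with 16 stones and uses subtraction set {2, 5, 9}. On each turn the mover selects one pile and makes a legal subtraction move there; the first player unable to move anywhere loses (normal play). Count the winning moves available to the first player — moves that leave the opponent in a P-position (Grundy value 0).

Pile A, S = {1, 3, 5, 7, 9}:
n :  0  1  2  3  4  5  6  7  8  9 10 11 12 13
G :  0  1  0  1  0  1  0  1  0  1  0  1  0  1
G_A(13) = 1.
Pile B, S = {1, 2, 3}:
G(0) = 0
G(1) = mex{0} = 1
G(2) = mex{1,0} = 2
G(3) = mex{2,1,0} = 3
G(4) = mex{3,2,1} = 0
G(5) = mex{0,3,2} = 1
G(6) = mex{1,0,3} = 2
G(7) = mex{2,1,0} = 3
G(8) = mex{3,2,1} = 0
G(9) = mex{0,3,2} = 1
G(10) = mex{1,0,3} = 2
G(11) = mex{2,1,0} = 3
G(12) = mex{3,2,1} = 0
G(13) = mex{0,3,2} = 1
G(14) = mex{1,0,3} = 2
G(15) = mex{2,1,0} = 3
G(16) = mex{3,2,1} = 0
G(17) = mex{0,3,2} = 1
G(18) = mex{1,0,3} = 2
G(19) = mex{2,1,0} = 3
G(20) = mex{3,2,1} = 0
G(21) = mex{0,3,2} = 1
G(22) = mex{1,0,3} = 2
G(23) = mex{2,1,0} = 3
G(24) = mex{3,2,1} = 0
G(25) = mex{0,3,2} = 1
G(26) = mex{1,0,3} = 2
G_B(26) = 2.
Pile C, S = {2, 5, 9}:
n :  0  1  2  3  4  5  6  7  8  9 10 11 12 13 14 15 16
G :  0  0  1  1  0  2  1  0  0  1  1  0  2  1  0  0  1
G_C(16) = 1.
Combined Grundy value = 1 ⊕ 2 ⊕ 1 = 2.
A winning move leaves total XOR = 0, i.e. changes one component's Grundy value g to g ⊕ X where X is the current total.
Pile A: need g' = 1⊕2 = 3. Options: 13−1→G=0, 13−3→G=0, 13−5→G=0, 13−7→G=0, 13−9→G=0. Hits: 0.
Pile B: need g' = 2⊕2 = 0. Options: 26−1→G=1, 26−2→G=0, 26−3→G=3. Hits: 1.
Pile C: need g' = 1⊕2 = 3. Options: 16−2→G=0, 16−5→G=0, 16−9→G=0. Hits: 0.

1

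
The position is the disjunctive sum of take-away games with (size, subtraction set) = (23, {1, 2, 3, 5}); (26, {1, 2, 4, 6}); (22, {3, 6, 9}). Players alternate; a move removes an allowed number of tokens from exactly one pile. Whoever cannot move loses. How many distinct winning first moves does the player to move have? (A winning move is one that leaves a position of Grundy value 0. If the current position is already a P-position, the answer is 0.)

Pile A, S = {1, 2, 3, 5}:
G(0) = 0
G(1) = mex{0} = 1
G(2) = mex{1,0} = 2
G(3) = mex{2,1,0} = 3
G(4) = mex{3,2,1} = 0
G(5) = mex{0,3,2,0} = 1
G(6) = mex{1,0,3,1} = 2
G(7) = mex{2,1,0,2} = 3
G(8) = mex{3,2,1,3} = 0
G(9) = mex{0,3,2,0} = 1
G(10) = mex{1,0,3,1} = 2
G(11) = mex{2,1,0,2} = 3
G(12) = mex{3,2,1,3} = 0
G(13) = mex{0,3,2,0} = 1
G(14) = mex{1,0,3,1} = 2
G(15) = mex{2,1,0,2} = 3
G(16) = mex{3,2,1,3} = 0
G(17) = mex{0,3,2,0} = 1
G(18) = mex{1,0,3,1} = 2
G(19) = mex{2,1,0,2} = 3
G(20) = mex{3,2,1,3} = 0
G(21) = mex{0,3,2,0} = 1
G(22) = mex{1,0,3,1} = 2
G(23) = mex{2,1,0,2} = 3
G_A(23) = 3.
Pile B, S = {1, 2, 4, 6}:
G(0) = 0
G(1) = mex{0} = 1
G(2) = mex{1,0} = 2
G(3) = mex{2,1} = 0
G(4) = mex{0,2,0} = 1
G(5) = mex{1,0,1} = 2
G(6) = mex{2,1,2,0} = 3
G(7) = mex{3,2,0,1} = 4
G(8) = mex{4,3,1,2} = 0
G(9) = mex{0,4,2,0} = 1
G(10) = mex{1,0,3,1} = 2
G(11) = mex{2,1,4,2} = 0
G(12) = mex{0,2,0,3} = 1
G(13) = mex{1,0,1,4} = 2
G(14) = mex{2,1,2,0} = 3
G(15) = mex{3,2,0,1} = 4
G(16) = mex{4,3,1,2} = 0
G(17) = mex{0,4,2,0} = 1
G(18) = mex{1,0,3,1} = 2
G(19) = mex{2,1,4,2} = 0
G(20) = mex{0,2,0,3} = 1
G(21) = mex{1,0,1,4} = 2
G(22) = mex{2,1,2,0} = 3
G(23) = mex{3,2,0,1} = 4
G(24) = mex{4,3,1,2} = 0
G(25) = mex{0,4,2,0} = 1
G(26) = mex{1,0,3,1} = 2
G_B(26) = 2.
Pile C, S = {3, 6, 9}:
G(0) = 0
G(1) = mex{} = 0
G(2) = mex{} = 0
G(3) = mex{0} = 1
G(4) = mex{0} = 1
G(5) = mex{0} = 1
G(6) = mex{1,0} = 2
G(7) = mex{1,0} = 2
G(8) = mex{1,0} = 2
G(9) = mex{2,1,0} = 3
G(10) = mex{2,1,0} = 3
G(11) = mex{2,1,0} = 3
G(12) = mex{3,2,1} = 0
G(13) = mex{3,2,1} = 0
G(14) = mex{3,2,1} = 0
G(15) = mex{0,3,2} = 1
G(16) = mex{0,3,2} = 1
G(17) = mex{0,3,2} = 1
G(18) = mex{1,0,3} = 2
G(19) = mex{1,0,3} = 2
G(20) = mex{1,0,3} = 2
G(21) = mex{2,1,0} = 3
G(22) = mex{2,1,0} = 3
G_C(22) = 3.
Combined Grundy value = 3 ⊕ 2 ⊕ 3 = 2.
A winning move leaves total XOR = 0, i.e. changes one component's Grundy value g to g ⊕ X where X is the current total.
Pile A: need g' = 3⊕2 = 1. Options: 23−1→G=2, 23−2→G=1, 23−3→G=0, 23−5→G=2. Hits: 1.
Pile B: need g' = 2⊕2 = 0. Options: 26−1→G=1, 26−2→G=0, 26−4→G=3, 26−6→G=1. Hits: 1.
Pile C: need g' = 3⊕2 = 1. Options: 22−3→G=2, 22−6→G=1, 22−9→G=0. Hits: 1.

3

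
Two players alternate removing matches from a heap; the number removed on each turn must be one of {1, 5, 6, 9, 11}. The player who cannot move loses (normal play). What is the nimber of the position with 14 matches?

G(0) = 0
G(1) = mex{0} = 1
G(2) = mex{1} = 0
G(3) = mex{0} = 1
G(4) = mex{1} = 0
G(5) = mex{0,0} = 1
G(6) = mex{1,1,0} = 2
G(7) = mex{2,0,1} = 3
G(8) = mex{3,1,0} = 2
G(9) = mex{2,0,1,0} = 3
G(10) = mex{3,1,0,1} = 2
G(11) = mex{2,2,1,0,0} = 3
G(12) = mex{3,3,2,1,1} = 0
G(13) = mex{0,2,3,0,0} = 1
G(14) = mex{1,3,2,1,1} = 0

0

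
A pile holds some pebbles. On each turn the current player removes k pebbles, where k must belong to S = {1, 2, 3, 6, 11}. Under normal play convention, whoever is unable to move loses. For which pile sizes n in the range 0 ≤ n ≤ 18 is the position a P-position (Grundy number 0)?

0, 4, 8, 12, 16

n :  0  1  2  3  4  5  6  7  8  9 10 11 12 13 14 15 16 17 18
G :  0  1  2  3  0  1  2  3  0  1  2  3  0  1  2  3  0  1  2
P-positions are exactly the n with G(n) = 0.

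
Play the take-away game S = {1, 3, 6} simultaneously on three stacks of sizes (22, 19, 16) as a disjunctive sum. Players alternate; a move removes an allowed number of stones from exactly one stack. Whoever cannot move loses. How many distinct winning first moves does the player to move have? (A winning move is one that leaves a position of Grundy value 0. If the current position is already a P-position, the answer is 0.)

All stacks use S = {1, 3, 6}:
n :  0  1  2  3  4  5  6  7  8  9 10 11 12 13 14 15 16 17 18 19 20 21 22
G :  0  1  0  1  0  1  2  3  2  0  1  0  1  0  1  2  3  2  0  1  0  1  0
Stack A: G(22) = 0.
Stack B: G(19) = 1.
Stack C: G(16) = 3.
Combined Grundy value = 0 ⊕ 1 ⊕ 3 = 2.
A winning move leaves total XOR = 0, i.e. changes one component's Grundy value g to g ⊕ X where X is the current total.
Stack A: need g' = 0⊕2 = 2. Options: 22−1→G=1, 22−3→G=1, 22−6→G=3. Hits: 0.
Stack B: need g' = 1⊕2 = 3. Options: 19−1→G=0, 19−3→G=3, 19−6→G=0. Hits: 1.
Stack C: need g' = 3⊕2 = 1. Options: 16−1→G=2, 16−3→G=0, 16−6→G=1. Hits: 1.

2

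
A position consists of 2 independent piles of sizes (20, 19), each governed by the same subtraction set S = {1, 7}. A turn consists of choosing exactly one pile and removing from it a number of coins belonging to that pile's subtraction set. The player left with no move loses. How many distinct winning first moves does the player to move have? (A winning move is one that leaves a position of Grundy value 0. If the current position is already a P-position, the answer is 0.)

4

All piles use S = {1, 7}:
G(0) = 0
G(1) = mex{0} = 1
G(2) = mex{1} = 0
G(3) = mex{0} = 1
G(4) = mex{1} = 0
G(5) = mex{0} = 1
G(6) = mex{1} = 0
G(7) = mex{0,0} = 1
G(8) = mex{1,1} = 0
G(9) = mex{0,0} = 1
G(10) = mex{1,1} = 0
G(11) = mex{0,0} = 1
G(12) = mex{1,1} = 0
G(13) = mex{0,0} = 1
G(14) = mex{1,1} = 0
G(15) = mex{0,0} = 1
G(16) = mex{1,1} = 0
G(17) = mex{0,0} = 1
G(18) = mex{1,1} = 0
G(19) = mex{0,0} = 1
G(20) = mex{1,1} = 0
Pile A: G(20) = 0.
Pile B: G(19) = 1.
Combined Grundy value = 0 ⊕ 1 = 1.
A winning move leaves total XOR = 0, i.e. changes one component's Grundy value g to g ⊕ X where X is the current total.
Pile A: need g' = 0⊕1 = 1. Options: 20−1→G=1, 20−7→G=1. Hits: 2.
Pile B: need g' = 1⊕1 = 0. Options: 19−1→G=0, 19−7→G=0. Hits: 2.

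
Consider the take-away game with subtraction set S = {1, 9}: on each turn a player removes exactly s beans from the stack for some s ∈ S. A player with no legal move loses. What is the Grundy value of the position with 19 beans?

1

G(0) = 0
G(1) = mex{0} = 1
G(2) = mex{1} = 0
G(3) = mex{0} = 1
G(4) = mex{1} = 0
G(5) = mex{0} = 1
G(6) = mex{1} = 0
G(7) = mex{0} = 1
G(8) = mex{1} = 0
G(9) = mex{0,0} = 1
G(10) = mex{1,1} = 0
G(11) = mex{0,0} = 1
G(12) = mex{1,1} = 0
G(13) = mex{0,0} = 1
G(14) = mex{1,1} = 0
G(15) = mex{0,0} = 1
G(16) = mex{1,1} = 0
G(17) = mex{0,0} = 1
G(18) = mex{1,1} = 0
G(19) = mex{0,0} = 1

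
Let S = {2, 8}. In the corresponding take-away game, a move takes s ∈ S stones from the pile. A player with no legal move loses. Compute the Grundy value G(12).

n :  0  1  2  3  4  5  6  7  8  9 10 11 12
G :  0  0  1  1  0  0  1  1  2  2  0  0  1

1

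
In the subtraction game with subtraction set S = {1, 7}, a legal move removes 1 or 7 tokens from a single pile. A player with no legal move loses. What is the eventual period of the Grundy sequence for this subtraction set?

G(0) = 0
G(1) = mex{0} = 1
G(2) = mex{1} = 0
G(3) = mex{0} = 1
G(4) = mex{1} = 0
G(5) = mex{0} = 1
G(6) = mex{1} = 0
G(7) = mex{0,0} = 1
G(8) = mex{1,1} = 0
G(9) = mex{0,0} = 1
G(10) = mex{1,1} = 0
G(11) = mex{0,0} = 1
G(12) = mex{1,1} = 0
G(13) = mex{0,0} = 1
G(14) = mex{1,1} = 0
G(n+2) = G(n) holds for n = 0,…,6 (a full window of length max(S) = 7), so the sequence is purely periodic with period 2.

2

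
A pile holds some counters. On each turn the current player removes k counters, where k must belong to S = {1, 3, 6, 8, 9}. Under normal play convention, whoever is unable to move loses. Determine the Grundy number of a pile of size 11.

3

G(0) = 0
G(1) = mex{0} = 1
G(2) = mex{1} = 0
G(3) = mex{0,0} = 1
G(4) = mex{1,1} = 0
G(5) = mex{0,0} = 1
G(6) = mex{1,1,0} = 2
G(7) = mex{2,0,1} = 3
G(8) = mex{3,1,0,0} = 2
G(9) = mex{2,2,1,1,0} = 3
G(10) = mex{3,3,0,0,1} = 2
G(11) = mex{2,2,1,1,0} = 3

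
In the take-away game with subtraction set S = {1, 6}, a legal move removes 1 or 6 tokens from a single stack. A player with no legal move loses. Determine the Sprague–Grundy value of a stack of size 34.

n :  0  1  2  3  4  5  6  7  8  9 10 11 12 13 14 15 16 17 18 19 20 21 22 23 24 25 26 27 28 29 30 31 32 33 34
G :  0  1  0  1  0  1  2  0  1  0  1  0  1  2  0  1  0  1  0  1  2  0  1  0  1  0  1  2  0  1  0  1  0  1  2

2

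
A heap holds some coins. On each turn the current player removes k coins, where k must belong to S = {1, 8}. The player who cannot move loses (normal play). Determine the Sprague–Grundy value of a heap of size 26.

2

G(0) = 0
G(1) = mex{0} = 1
G(2) = mex{1} = 0
G(3) = mex{0} = 1
G(4) = mex{1} = 0
G(5) = mex{0} = 1
G(6) = mex{1} = 0
G(7) = mex{0} = 1
G(8) = mex{1,0} = 2
G(9) = mex{2,1} = 0
G(10) = mex{0,0} = 1
G(11) = mex{1,1} = 0
G(12) = mex{0,0} = 1
G(13) = mex{1,1} = 0
G(14) = mex{0,0} = 1
G(15) = mex{1,1} = 0
G(16) = mex{0,2} = 1
G(17) = mex{1,0} = 2
G(18) = mex{2,1} = 0
G(19) = mex{0,0} = 1
G(20) = mex{1,1} = 0
G(21) = mex{0,0} = 1
G(22) = mex{1,1} = 0
G(23) = mex{0,0} = 1
G(24) = mex{1,1} = 0
G(25) = mex{0,2} = 1
G(26) = mex{1,0} = 2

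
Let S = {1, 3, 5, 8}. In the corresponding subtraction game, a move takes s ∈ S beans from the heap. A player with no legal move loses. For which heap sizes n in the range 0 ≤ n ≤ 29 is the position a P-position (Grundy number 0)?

0, 2, 4, 6, 13, 15, 17, 19, 26, 28

G(0) = 0
G(1) = mex{0} = 1
G(2) = mex{1} = 0
G(3) = mex{0,0} = 1
G(4) = mex{1,1} = 0
G(5) = mex{0,0,0} = 1
G(6) = mex{1,1,1} = 0
G(7) = mex{0,0,0} = 1
G(8) = mex{1,1,1,0} = 2
G(9) = mex{2,0,0,1} = 3
G(10) = mex{3,1,1,0} = 2
G(11) = mex{2,2,0,1} = 3
G(12) = mex{3,3,1,0} = 2
G(13) = mex{2,2,2,1} = 0
G(14) = mex{0,3,3,0} = 1
G(15) = mex{1,2,2,1} = 0
G(16) = mex{0,0,3,2} = 1
G(17) = mex{1,1,2,3} = 0
G(18) = mex{0,0,0,2} = 1
G(19) = mex{1,1,1,3} = 0
G(20) = mex{0,0,0,2} = 1
G(21) = mex{1,1,1,0} = 2
G(22) = mex{2,0,0,1} = 3
G(23) = mex{3,1,1,0} = 2
G(24) = mex{2,2,0,1} = 3
G(25) = mex{3,3,1,0} = 2
G(26) = mex{2,2,2,1} = 0
G(27) = mex{0,3,3,0} = 1
G(28) = mex{1,2,2,1} = 0
G(29) = mex{0,0,3,2} = 1
P-positions are exactly the n with G(n) = 0.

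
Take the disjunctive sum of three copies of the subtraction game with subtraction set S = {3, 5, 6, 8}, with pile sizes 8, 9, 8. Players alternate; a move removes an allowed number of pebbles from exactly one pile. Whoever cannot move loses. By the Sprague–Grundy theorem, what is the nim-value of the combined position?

All piles use S = {3, 5, 6, 8}:
n : 0 1 2 3 4 5 6 7 8 9
G : 0 0 0 1 1 1 2 2 2 3
Pile A: G(8) = 2.
Pile B: G(9) = 3.
Pile C: G(8) = 2.
Combined Grundy value = 2 ⊕ 3 ⊕ 2 = 3.

3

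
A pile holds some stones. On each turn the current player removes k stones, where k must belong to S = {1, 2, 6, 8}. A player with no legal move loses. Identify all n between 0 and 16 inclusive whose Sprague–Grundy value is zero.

G(0) = 0
G(1) = mex{0} = 1
G(2) = mex{1,0} = 2
G(3) = mex{2,1} = 0
G(4) = mex{0,2} = 1
G(5) = mex{1,0} = 2
G(6) = mex{2,1,0} = 3
G(7) = mex{3,2,1} = 0
G(8) = mex{0,3,2,0} = 1
G(9) = mex{1,0,0,1} = 2
G(10) = mex{2,1,1,2} = 0
G(11) = mex{0,2,2,0} = 1
G(12) = mex{1,0,3,1} = 2
G(13) = mex{2,1,0,2} = 3
G(14) = mex{3,2,1,3} = 0
G(15) = mex{0,3,2,0} = 1
G(16) = mex{1,0,0,1} = 2
P-positions are exactly the n with G(n) = 0.

0, 3, 7, 10, 14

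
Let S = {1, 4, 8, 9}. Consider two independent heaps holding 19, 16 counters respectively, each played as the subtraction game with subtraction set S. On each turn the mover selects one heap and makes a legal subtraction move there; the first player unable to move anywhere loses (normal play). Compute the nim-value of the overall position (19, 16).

All heaps use S = {1, 4, 8, 9}:
G(0) = 0
G(1) = mex{0} = 1
G(2) = mex{1} = 0
G(3) = mex{0} = 1
G(4) = mex{1,0} = 2
G(5) = mex{2,1} = 0
G(6) = mex{0,0} = 1
G(7) = mex{1,1} = 0
G(8) = mex{0,2,0} = 1
G(9) = mex{1,0,1,0} = 2
G(10) = mex{2,1,0,1} = 3
G(11) = mex{3,0,1,0} = 2
G(12) = mex{2,1,2,1} = 0
G(13) = mex{0,2,0,2} = 1
G(14) = mex{1,3,1,0} = 2
G(15) = mex{2,2,0,1} = 3
G(16) = mex{3,0,1,0} = 2
G(17) = mex{2,1,2,1} = 0
G(18) = mex{0,2,3,2} = 1
G(19) = mex{1,3,2,3} = 0
Heap A: G(19) = 0.
Heap B: G(16) = 2.
Combined Grundy value = 0 ⊕ 2 = 2.

2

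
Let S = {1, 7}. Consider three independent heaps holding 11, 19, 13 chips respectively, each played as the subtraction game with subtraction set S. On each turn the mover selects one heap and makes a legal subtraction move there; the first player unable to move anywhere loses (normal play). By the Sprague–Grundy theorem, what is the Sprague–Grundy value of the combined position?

1

All heaps use S = {1, 7}:
G(0) = 0
G(1) = mex{0} = 1
G(2) = mex{1} = 0
G(3) = mex{0} = 1
G(4) = mex{1} = 0
G(5) = mex{0} = 1
G(6) = mex{1} = 0
G(7) = mex{0,0} = 1
G(8) = mex{1,1} = 0
G(9) = mex{0,0} = 1
G(10) = mex{1,1} = 0
G(11) = mex{0,0} = 1
G(12) = mex{1,1} = 0
G(13) = mex{0,0} = 1
G(14) = mex{1,1} = 0
G(15) = mex{0,0} = 1
G(16) = mex{1,1} = 0
G(17) = mex{0,0} = 1
G(18) = mex{1,1} = 0
G(19) = mex{0,0} = 1
Heap A: G(11) = 1.
Heap B: G(19) = 1.
Heap C: G(13) = 1.
Combined Grundy value = 1 ⊕ 1 ⊕ 1 = 1.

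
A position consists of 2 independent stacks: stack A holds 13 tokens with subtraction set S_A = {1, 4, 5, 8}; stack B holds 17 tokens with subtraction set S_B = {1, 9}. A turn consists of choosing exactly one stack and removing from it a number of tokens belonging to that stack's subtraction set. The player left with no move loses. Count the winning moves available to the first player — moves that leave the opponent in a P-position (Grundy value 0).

1

Stack A, S = {1, 4, 5, 8}:
G(0) = 0
G(1) = mex{0} = 1
G(2) = mex{1} = 0
G(3) = mex{0} = 1
G(4) = mex{1,0} = 2
G(5) = mex{2,1,0} = 3
G(6) = mex{3,0,1} = 2
G(7) = mex{2,1,0} = 3
G(8) = mex{3,2,1,0} = 4
G(9) = mex{4,3,2,1} = 0
G(10) = mex{0,2,3,0} = 1
G(11) = mex{1,3,2,1} = 0
G(12) = mex{0,4,3,2} = 1
G(13) = mex{1,0,4,3} = 2
G_A(13) = 2.
Stack B, S = {1, 9}:
n :  0  1  2  3  4  5  6  7  8  9 10 11 12 13 14 15 16 17
G :  0  1  0  1  0  1  0  1  0  1  0  1  0  1  0  1  0  1
G_B(17) = 1.
Combined Grundy value = 2 ⊕ 1 = 3.
A winning move leaves total XOR = 0, i.e. changes one component's Grundy value g to g ⊕ X where X is the current total.
Stack A: need g' = 2⊕3 = 1. Options: 13−1→G=1, 13−4→G=0, 13−5→G=4, 13−8→G=3. Hits: 1.
Stack B: need g' = 1⊕3 = 2. Options: 17−1→G=0, 17−9→G=0. Hits: 0.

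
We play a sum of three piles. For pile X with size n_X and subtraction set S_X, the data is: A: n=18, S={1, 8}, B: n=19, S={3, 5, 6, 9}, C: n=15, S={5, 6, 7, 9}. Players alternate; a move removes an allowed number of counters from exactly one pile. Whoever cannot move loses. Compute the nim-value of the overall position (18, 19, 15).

2

Pile A, S = {1, 8}:
G(0) = 0
G(1) = mex{0} = 1
G(2) = mex{1} = 0
G(3) = mex{0} = 1
G(4) = mex{1} = 0
G(5) = mex{0} = 1
G(6) = mex{1} = 0
G(7) = mex{0} = 1
G(8) = mex{1,0} = 2
G(9) = mex{2,1} = 0
G(10) = mex{0,0} = 1
G(11) = mex{1,1} = 0
G(12) = mex{0,0} = 1
G(13) = mex{1,1} = 0
G(14) = mex{0,0} = 1
G(15) = mex{1,1} = 0
G(16) = mex{0,2} = 1
G(17) = mex{1,0} = 2
G(18) = mex{2,1} = 0
G_A(18) = 0.
Pile B, S = {3, 5, 6, 9}:
G(0) = 0
G(1) = mex{} = 0
G(2) = mex{} = 0
G(3) = mex{0} = 1
G(4) = mex{0} = 1
G(5) = mex{0,0} = 1
G(6) = mex{1,0,0} = 2
G(7) = mex{1,0,0} = 2
G(8) = mex{1,1,0} = 2
G(9) = mex{2,1,1,0} = 3
G(10) = mex{2,1,1,0} = 3
G(11) = mex{2,2,1,0} = 3
G(12) = mex{3,2,2,1} = 0
G(13) = mex{3,2,2,1} = 0
G(14) = mex{3,3,2,1} = 0
G(15) = mex{0,3,3,2} = 1
G(16) = mex{0,3,3,2} = 1
G(17) = mex{0,0,3,2} = 1
G(18) = mex{1,0,0,3} = 2
G(19) = mex{1,0,0,3} = 2
G_B(19) = 2.
Pile C, S = {5, 6, 7, 9}:
G(0) = 0
G(1) = mex{} = 0
G(2) = mex{} = 0
G(3) = mex{} = 0
G(4) = mex{} = 0
G(5) = mex{0} = 1
G(6) = mex{0,0} = 1
G(7) = mex{0,0,0} = 1
G(8) = mex{0,0,0} = 1
G(9) = mex{0,0,0,0} = 1
G(10) = mex{1,0,0,0} = 2
G(11) = mex{1,1,0,0} = 2
G(12) = mex{1,1,1,0} = 2
G(13) = mex{1,1,1,0} = 2
G(14) = mex{1,1,1,1} = 0
G(15) = mex{2,1,1,1} = 0
G_C(15) = 0.
Combined Grundy value = 0 ⊕ 2 ⊕ 0 = 2.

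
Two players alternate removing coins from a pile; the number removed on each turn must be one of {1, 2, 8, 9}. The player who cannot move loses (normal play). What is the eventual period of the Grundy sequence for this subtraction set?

10

n :  0  1  2  3  4  5  6  7  8  9 10 11 12 13 14 15 16 17 18 19 20 21
G :  0  1  2  0  1  2  0  1  2  3  0  1  2  0  1  2  0  1  2  3  0  1
G(n+10) = G(n) holds for n = 0,…,8 (a full window of length max(S) = 9), so the sequence is purely periodic with period 10.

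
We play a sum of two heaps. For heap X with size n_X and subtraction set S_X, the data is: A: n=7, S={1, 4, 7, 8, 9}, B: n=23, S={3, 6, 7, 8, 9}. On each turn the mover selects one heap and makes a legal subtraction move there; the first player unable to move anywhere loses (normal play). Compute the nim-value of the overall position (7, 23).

1

Heap A, S = {1, 4, 7, 8, 9}:
G(0) = 0
G(1) = mex{0} = 1
G(2) = mex{1} = 0
G(3) = mex{0} = 1
G(4) = mex{1,0} = 2
G(5) = mex{2,1} = 0
G(6) = mex{0,0} = 1
G(7) = mex{1,1,0} = 2
G_A(7) = 2.
Heap B, S = {3, 6, 7, 8, 9}:
n :  0  1  2  3  4  5  6  7  8  9 10 11 12 13 14 15 16 17 18 19 20 21 22 23
G :  0  0  0  1  1  1  2  2  2  3  3  3  0  0  0  1  1  1  2  2  2  3  3  3
G_B(23) = 3.
Combined Grundy value = 2 ⊕ 3 = 1.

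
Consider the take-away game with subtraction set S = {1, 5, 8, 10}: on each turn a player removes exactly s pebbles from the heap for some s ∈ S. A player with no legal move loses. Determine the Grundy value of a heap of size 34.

2

n :  0  1  2  3  4  5  6  7  8  9 10 11 12 13 14 15 16 17 18 19 20 21 22 23 24 25 26 27 28 29 30 31 32 33 34
G :  0  1  0  1  0  1  0  1  2  3  2  3  2  0  1  0  1  0  1  0  1  2  3  2  3  2  0  1  0  1  0  1  0  1  2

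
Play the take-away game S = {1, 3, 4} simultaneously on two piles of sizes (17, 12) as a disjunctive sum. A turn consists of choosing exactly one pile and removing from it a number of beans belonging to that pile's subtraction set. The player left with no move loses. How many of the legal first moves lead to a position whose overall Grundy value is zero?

1

All piles use S = {1, 3, 4}:
n :  0  1  2  3  4  5  6  7  8  9 10 11 12 13 14 15 16 17
G :  0  1  0  1  2  3  2  0  1  0  1  2  3  2  0  1  0  1
Pile A: G(17) = 1.
Pile B: G(12) = 3.
Combined Grundy value = 1 ⊕ 3 = 2.
A winning move leaves total XOR = 0, i.e. changes one component's Grundy value g to g ⊕ X where X is the current total.
Pile A: need g' = 1⊕2 = 3. Options: 17−1→G=0, 17−3→G=0, 17−4→G=2. Hits: 0.
Pile B: need g' = 3⊕2 = 1. Options: 12−1→G=2, 12−3→G=0, 12−4→G=1. Hits: 1.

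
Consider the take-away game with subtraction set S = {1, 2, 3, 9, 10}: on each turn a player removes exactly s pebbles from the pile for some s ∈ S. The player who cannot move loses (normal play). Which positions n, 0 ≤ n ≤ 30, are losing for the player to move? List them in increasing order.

G(0) = 0
G(1) = mex{0} = 1
G(2) = mex{1,0} = 2
G(3) = mex{2,1,0} = 3
G(4) = mex{3,2,1} = 0
G(5) = mex{0,3,2} = 1
G(6) = mex{1,0,3} = 2
G(7) = mex{2,1,0} = 3
G(8) = mex{3,2,1} = 0
G(9) = mex{0,3,2,0} = 1
G(10) = mex{1,0,3,1,0} = 2
G(11) = mex{2,1,0,2,1} = 3
G(12) = mex{3,2,1,3,2} = 0
G(13) = mex{0,3,2,0,3} = 1
G(14) = mex{1,0,3,1,0} = 2
G(15) = mex{2,1,0,2,1} = 3
G(16) = mex{3,2,1,3,2} = 0
G(17) = mex{0,3,2,0,3} = 1
G(18) = mex{1,0,3,1,0} = 2
G(19) = mex{2,1,0,2,1} = 3
G(20) = mex{3,2,1,3,2} = 0
G(21) = mex{0,3,2,0,3} = 1
G(22) = mex{1,0,3,1,0} = 2
G(23) = mex{2,1,0,2,1} = 3
G(24) = mex{3,2,1,3,2} = 0
G(25) = mex{0,3,2,0,3} = 1
G(26) = mex{1,0,3,1,0} = 2
G(27) = mex{2,1,0,2,1} = 3
G(28) = mex{3,2,1,3,2} = 0
G(29) = mex{0,3,2,0,3} = 1
G(30) = mex{1,0,3,1,0} = 2
P-positions are exactly the n with G(n) = 0.

0, 4, 8, 12, 16, 20, 24, 28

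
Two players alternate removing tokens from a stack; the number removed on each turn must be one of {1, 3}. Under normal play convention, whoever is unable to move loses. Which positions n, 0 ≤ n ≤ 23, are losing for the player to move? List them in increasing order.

n :  0  1  2  3  4  5  6  7  8  9 10 11 12 13 14 15 16 17 18 19 20 21 22 23
G :  0  1  0  1  0  1  0  1  0  1  0  1  0  1  0  1  0  1  0  1  0  1  0  1
P-positions are exactly the n with G(n) = 0.

0, 2, 4, 6, 8, 10, 12, 14, 16, 18, 20, 22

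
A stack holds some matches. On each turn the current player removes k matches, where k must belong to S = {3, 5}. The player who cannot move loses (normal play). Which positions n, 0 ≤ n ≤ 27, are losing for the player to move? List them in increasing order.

G(0) = 0
G(1) = mex{} = 0
G(2) = mex{} = 0
G(3) = mex{0} = 1
G(4) = mex{0} = 1
G(5) = mex{0,0} = 1
G(6) = mex{1,0} = 2
G(7) = mex{1,0} = 2
G(8) = mex{1,1} = 0
G(9) = mex{2,1} = 0
G(10) = mex{2,1} = 0
G(11) = mex{0,2} = 1
G(12) = mex{0,2} = 1
G(13) = mex{0,0} = 1
G(14) = mex{1,0} = 2
G(15) = mex{1,0} = 2
G(16) = mex{1,1} = 0
G(17) = mex{2,1} = 0
G(18) = mex{2,1} = 0
G(19) = mex{0,2} = 1
G(20) = mex{0,2} = 1
G(21) = mex{0,0} = 1
G(22) = mex{1,0} = 2
G(23) = mex{1,0} = 2
G(24) = mex{1,1} = 0
G(25) = mex{2,1} = 0
G(26) = mex{2,1} = 0
G(27) = mex{0,2} = 1
P-positions are exactly the n with G(n) = 0.

0, 1, 2, 8, 9, 10, 16, 17, 18, 24, 25, 26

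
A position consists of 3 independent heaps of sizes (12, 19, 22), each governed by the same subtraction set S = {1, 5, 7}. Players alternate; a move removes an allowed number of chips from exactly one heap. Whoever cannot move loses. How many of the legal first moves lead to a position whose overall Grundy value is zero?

9

All heaps use S = {1, 5, 7}:
G(0) = 0
G(1) = mex{0} = 1
G(2) = mex{1} = 0
G(3) = mex{0} = 1
G(4) = mex{1} = 0
G(5) = mex{0,0} = 1
G(6) = mex{1,1} = 0
G(7) = mex{0,0,0} = 1
G(8) = mex{1,1,1} = 0
G(9) = mex{0,0,0} = 1
G(10) = mex{1,1,1} = 0
G(11) = mex{0,0,0} = 1
G(12) = mex{1,1,1} = 0
G(13) = mex{0,0,0} = 1
G(14) = mex{1,1,1} = 0
G(15) = mex{0,0,0} = 1
G(16) = mex{1,1,1} = 0
G(17) = mex{0,0,0} = 1
G(18) = mex{1,1,1} = 0
G(19) = mex{0,0,0} = 1
G(20) = mex{1,1,1} = 0
G(21) = mex{0,0,0} = 1
G(22) = mex{1,1,1} = 0
Heap A: G(12) = 0.
Heap B: G(19) = 1.
Heap C: G(22) = 0.
Combined Grundy value = 0 ⊕ 1 ⊕ 0 = 1.
A winning move leaves total XOR = 0, i.e. changes one component's Grundy value g to g ⊕ X where X is the current total.
Heap A: need g' = 0⊕1 = 1. Options: 12−1→G=1, 12−5→G=1, 12−7→G=1. Hits: 3.
Heap B: need g' = 1⊕1 = 0. Options: 19−1→G=0, 19−5→G=0, 19−7→G=0. Hits: 3.
Heap C: need g' = 0⊕1 = 1. Options: 22−1→G=1, 22−5→G=1, 22−7→G=1. Hits: 3.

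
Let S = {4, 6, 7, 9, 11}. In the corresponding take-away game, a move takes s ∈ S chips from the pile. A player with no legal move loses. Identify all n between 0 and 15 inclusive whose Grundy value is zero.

G(0) = 0
G(1) = mex{} = 0
G(2) = mex{} = 0
G(3) = mex{} = 0
G(4) = mex{0} = 1
G(5) = mex{0} = 1
G(6) = mex{0,0} = 1
G(7) = mex{0,0,0} = 1
G(8) = mex{1,0,0} = 2
G(9) = mex{1,0,0,0} = 2
G(10) = mex{1,1,0,0} = 2
G(11) = mex{1,1,1,0,0} = 2
G(12) = mex{2,1,1,0,0} = 3
G(13) = mex{2,1,1,1,0} = 3
G(14) = mex{2,2,1,1,0} = 3
G(15) = mex{2,2,2,1,1} = 0
P-positions are exactly the n with G(n) = 0.

0, 1, 2, 3, 15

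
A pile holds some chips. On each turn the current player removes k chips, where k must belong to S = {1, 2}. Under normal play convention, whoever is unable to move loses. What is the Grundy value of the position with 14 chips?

2

n :  0  1  2  3  4  5  6  7  8  9 10 11 12 13 14
G :  0  1  2  0  1  2  0  1  2  0  1  2  0  1  2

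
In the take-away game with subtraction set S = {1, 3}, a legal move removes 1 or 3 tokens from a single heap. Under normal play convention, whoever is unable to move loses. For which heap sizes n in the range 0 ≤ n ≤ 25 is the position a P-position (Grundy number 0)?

n :  0  1  2  3  4  5  6  7  8  9 10 11 12 13 14 15 16 17 18 19 20 21 22 23 24 25
G :  0  1  0  1  0  1  0  1  0  1  0  1  0  1  0  1  0  1  0  1  0  1  0  1  0  1
P-positions are exactly the n with G(n) = 0.

0, 2, 4, 6, 8, 10, 12, 14, 16, 18, 20, 22, 24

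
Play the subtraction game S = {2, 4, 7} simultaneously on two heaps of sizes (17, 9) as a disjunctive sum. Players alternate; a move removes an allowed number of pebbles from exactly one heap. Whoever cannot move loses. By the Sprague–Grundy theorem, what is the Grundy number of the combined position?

1

All heaps use S = {2, 4, 7}:
G(0) = 0
G(1) = mex{} = 0
G(2) = mex{0} = 1
G(3) = mex{0} = 1
G(4) = mex{1,0} = 2
G(5) = mex{1,0} = 2
G(6) = mex{2,1} = 0
G(7) = mex{2,1,0} = 3
G(8) = mex{0,2,0} = 1
G(9) = mex{3,2,1} = 0
G(10) = mex{1,0,1} = 2
G(11) = mex{0,3,2} = 1
G(12) = mex{2,1,2} = 0
G(13) = mex{1,0,0} = 2
G(14) = mex{0,2,3} = 1
G(15) = mex{2,1,1} = 0
G(16) = mex{1,0,0} = 2
G(17) = mex{0,2,2} = 1
Heap A: G(17) = 1.
Heap B: G(9) = 0.
Combined Grundy value = 1 ⊕ 0 = 1.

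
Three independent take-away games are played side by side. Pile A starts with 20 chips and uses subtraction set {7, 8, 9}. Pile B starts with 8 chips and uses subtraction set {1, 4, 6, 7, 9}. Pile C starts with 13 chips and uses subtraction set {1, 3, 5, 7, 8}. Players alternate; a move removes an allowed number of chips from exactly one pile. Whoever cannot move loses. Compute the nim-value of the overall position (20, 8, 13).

0

Pile A, S = {7, 8, 9}:
G(0) = 0
G(1) = mex{} = 0
G(2) = mex{} = 0
G(3) = mex{} = 0
G(4) = mex{} = 0
G(5) = mex{} = 0
G(6) = mex{} = 0
G(7) = mex{0} = 1
G(8) = mex{0,0} = 1
G(9) = mex{0,0,0} = 1
G(10) = mex{0,0,0} = 1
G(11) = mex{0,0,0} = 1
G(12) = mex{0,0,0} = 1
G(13) = mex{0,0,0} = 1
G(14) = mex{1,0,0} = 2
G(15) = mex{1,1,0} = 2
G(16) = mex{1,1,1} = 0
G(17) = mex{1,1,1} = 0
G(18) = mex{1,1,1} = 0
G(19) = mex{1,1,1} = 0
G(20) = mex{1,1,1} = 0
G_A(20) = 0.
Pile B, S = {1, 4, 6, 7, 9}:
G(0) = 0
G(1) = mex{0} = 1
G(2) = mex{1} = 0
G(3) = mex{0} = 1
G(4) = mex{1,0} = 2
G(5) = mex{2,1} = 0
G(6) = mex{0,0,0} = 1
G(7) = mex{1,1,1,0} = 2
G(8) = mex{2,2,0,1} = 3
G_B(8) = 3.
Pile C, S = {1, 3, 5, 7, 8}:
G(0) = 0
G(1) = mex{0} = 1
G(2) = mex{1} = 0
G(3) = mex{0,0} = 1
G(4) = mex{1,1} = 0
G(5) = mex{0,0,0} = 1
G(6) = mex{1,1,1} = 0
G(7) = mex{0,0,0,0} = 1
G(8) = mex{1,1,1,1,0} = 2
G(9) = mex{2,0,0,0,1} = 3
G(10) = mex{3,1,1,1,0} = 2
G(11) = mex{2,2,0,0,1} = 3
G(12) = mex{3,3,1,1,0} = 2
G(13) = mex{2,2,2,0,1} = 3
G_C(13) = 3.
Combined Grundy value = 0 ⊕ 3 ⊕ 3 = 0.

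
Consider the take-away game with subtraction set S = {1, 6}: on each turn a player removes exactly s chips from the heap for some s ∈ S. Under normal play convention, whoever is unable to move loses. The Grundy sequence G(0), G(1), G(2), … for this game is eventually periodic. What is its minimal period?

7

n :  0  1  2  3  4  5  6  7  8  9 10 11 12 13 14 15
G :  0  1  0  1  0  1  2  0  1  0  1  0  1  2  0  1
G(n+7) = G(n) holds for n = 0,…,5 (a full window of length max(S) = 6), so the sequence is purely periodic with period 7.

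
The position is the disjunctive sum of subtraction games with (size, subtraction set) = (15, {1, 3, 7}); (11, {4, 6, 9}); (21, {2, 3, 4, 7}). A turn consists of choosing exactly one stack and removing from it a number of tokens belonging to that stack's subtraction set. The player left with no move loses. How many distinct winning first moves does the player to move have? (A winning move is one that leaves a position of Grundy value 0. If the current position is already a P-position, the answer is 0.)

Stack A, S = {1, 3, 7}:
G(0) = 0
G(1) = mex{0} = 1
G(2) = mex{1} = 0
G(3) = mex{0,0} = 1
G(4) = mex{1,1} = 0
G(5) = mex{0,0} = 1
G(6) = mex{1,1} = 0
G(7) = mex{0,0,0} = 1
G(8) = mex{1,1,1} = 0
G(9) = mex{0,0,0} = 1
G(10) = mex{1,1,1} = 0
G(11) = mex{0,0,0} = 1
G(12) = mex{1,1,1} = 0
G(13) = mex{0,0,0} = 1
G(14) = mex{1,1,1} = 0
G(15) = mex{0,0,0} = 1
G_A(15) = 1.
Stack B, S = {4, 6, 9}:
G(0) = 0
G(1) = mex{} = 0
G(2) = mex{} = 0
G(3) = mex{} = 0
G(4) = mex{0} = 1
G(5) = mex{0} = 1
G(6) = mex{0,0} = 1
G(7) = mex{0,0} = 1
G(8) = mex{1,0} = 2
G(9) = mex{1,0,0} = 2
G(10) = mex{1,1,0} = 2
G(11) = mex{1,1,0} = 2
G_B(11) = 2.
Stack C, S = {2, 3, 4, 7}:
G(0) = 0
G(1) = mex{} = 0
G(2) = mex{0} = 1
G(3) = mex{0,0} = 1
G(4) = mex{1,0,0} = 2
G(5) = mex{1,1,0} = 2
G(6) = mex{2,1,1} = 0
G(7) = mex{2,2,1,0} = 3
G(8) = mex{0,2,2,0} = 1
G(9) = mex{3,0,2,1} = 4
G(10) = mex{1,3,0,1} = 2
G(11) = mex{4,1,3,2} = 0
G(12) = mex{2,4,1,2} = 0
G(13) = mex{0,2,4,0} = 1
G(14) = mex{0,0,2,3} = 1
G(15) = mex{1,0,0,1} = 2
G(16) = mex{1,1,0,4} = 2
G(17) = mex{2,1,1,2} = 0
G(18) = mex{2,2,1,0} = 3
G(19) = mex{0,2,2,0} = 1
G(20) = mex{3,0,2,1} = 4
G(21) = mex{1,3,0,1} = 2
G_C(21) = 2.
Combined Grundy value = 1 ⊕ 2 ⊕ 2 = 1.
A winning move leaves total XOR = 0, i.e. changes one component's Grundy value g to g ⊕ X where X is the current total.
Stack A: need g' = 1⊕1 = 0. Options: 15−1→G=0, 15−3→G=0, 15−7→G=0. Hits: 3.
Stack B: need g' = 2⊕1 = 3. Options: 11−4→G=1, 11−6→G=1, 11−9→G=0. Hits: 0.
Stack C: need g' = 2⊕1 = 3. Options: 21−2→G=1, 21−3→G=3, 21−4→G=0, 21−7→G=1. Hits: 1.

4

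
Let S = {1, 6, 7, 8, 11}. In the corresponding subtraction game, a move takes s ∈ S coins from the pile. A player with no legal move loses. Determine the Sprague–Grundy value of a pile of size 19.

n :  0  1  2  3  4  5  6  7  8  9 10 11 12 13 14 15 16 17 18 19
G :  0  1  0  1  0  1  2  3  2  3  2  3  4  5  0  1  0  1  0  1

1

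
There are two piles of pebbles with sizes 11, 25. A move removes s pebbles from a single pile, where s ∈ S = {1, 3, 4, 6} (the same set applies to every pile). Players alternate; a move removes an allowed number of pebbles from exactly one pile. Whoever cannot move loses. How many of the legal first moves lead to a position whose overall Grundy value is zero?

0

All piles use S = {1, 3, 4, 6}:
G(0) = 0
G(1) = mex{0} = 1
G(2) = mex{1} = 0
G(3) = mex{0,0} = 1
G(4) = mex{1,1,0} = 2
G(5) = mex{2,0,1} = 3
G(6) = mex{3,1,0,0} = 2
G(7) = mex{2,2,1,1} = 0
G(8) = mex{0,3,2,0} = 1
G(9) = mex{1,2,3,1} = 0
G(10) = mex{0,0,2,2} = 1
G(11) = mex{1,1,0,3} = 2
G(12) = mex{2,0,1,2} = 3
G(13) = mex{3,1,0,0} = 2
G(14) = mex{2,2,1,1} = 0
G(15) = mex{0,3,2,0} = 1
G(16) = mex{1,2,3,1} = 0
G(17) = mex{0,0,2,2} = 1
G(18) = mex{1,1,0,3} = 2
G(19) = mex{2,0,1,2} = 3
G(20) = mex{3,1,0,0} = 2
G(21) = mex{2,2,1,1} = 0
G(22) = mex{0,3,2,0} = 1
G(23) = mex{1,2,3,1} = 0
G(24) = mex{0,0,2,2} = 1
G(25) = mex{1,1,0,3} = 2
Pile A: G(11) = 2.
Pile B: G(25) = 2.
Combined Grundy value = 2 ⊕ 2 = 0.
A winning move leaves total XOR = 0, i.e. changes one component's Grundy value g to g ⊕ X where X is the current total.
Pile A: target g' = 2⊕0 = 2, but every legal move changes the Grundy value (mex property), so 0 moves.
Pile B: target g' = 2⊕0 = 2, but every legal move changes the Grundy value (mex property), so 0 moves.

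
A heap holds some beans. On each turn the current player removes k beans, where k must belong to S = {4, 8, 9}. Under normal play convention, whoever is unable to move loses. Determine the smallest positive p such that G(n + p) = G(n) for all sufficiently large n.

n :  0  1  2  3  4  5  6  7  8  9 10 11 12 13 14 15 16 17 18 19 20 21 22 23 24 25 26 27
G :  0  0  0  0  1  1  1  1  2  2  2  2  3  0  0  0  0  1  1  1  1  2  2  2  2  3  0  0
G(n+13) = G(n) holds for n = 0,…,8 (a full window of length max(S) = 9), so the sequence is purely periodic with period 13.

13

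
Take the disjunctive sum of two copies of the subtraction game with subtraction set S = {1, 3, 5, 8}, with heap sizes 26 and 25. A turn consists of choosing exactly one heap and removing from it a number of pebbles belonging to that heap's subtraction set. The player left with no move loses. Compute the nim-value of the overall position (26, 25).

2

All heaps use S = {1, 3, 5, 8}:
G(0) = 0
G(1) = mex{0} = 1
G(2) = mex{1} = 0
G(3) = mex{0,0} = 1
G(4) = mex{1,1} = 0
G(5) = mex{0,0,0} = 1
G(6) = mex{1,1,1} = 0
G(7) = mex{0,0,0} = 1
G(8) = mex{1,1,1,0} = 2
G(9) = mex{2,0,0,1} = 3
G(10) = mex{3,1,1,0} = 2
G(11) = mex{2,2,0,1} = 3
G(12) = mex{3,3,1,0} = 2
G(13) = mex{2,2,2,1} = 0
G(14) = mex{0,3,3,0} = 1
G(15) = mex{1,2,2,1} = 0
G(16) = mex{0,0,3,2} = 1
G(17) = mex{1,1,2,3} = 0
G(18) = mex{0,0,0,2} = 1
G(19) = mex{1,1,1,3} = 0
G(20) = mex{0,0,0,2} = 1
G(21) = mex{1,1,1,0} = 2
G(22) = mex{2,0,0,1} = 3
G(23) = mex{3,1,1,0} = 2
G(24) = mex{2,2,0,1} = 3
G(25) = mex{3,3,1,0} = 2
G(26) = mex{2,2,2,1} = 0
Heap A: G(26) = 0.
Heap B: G(25) = 2.
Combined Grundy value = 0 ⊕ 2 = 2.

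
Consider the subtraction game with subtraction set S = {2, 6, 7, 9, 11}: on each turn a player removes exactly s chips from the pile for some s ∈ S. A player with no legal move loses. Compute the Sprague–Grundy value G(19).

G(0) = 0
G(1) = mex{} = 0
G(2) = mex{0} = 1
G(3) = mex{0} = 1
G(4) = mex{1} = 0
G(5) = mex{1} = 0
G(6) = mex{0,0} = 1
G(7) = mex{0,0,0} = 1
G(8) = mex{1,1,0} = 2
G(9) = mex{1,1,1,0} = 2
G(10) = mex{2,0,1,0} = 3
G(11) = mex{2,0,0,1,0} = 3
G(12) = mex{3,1,0,1,0} = 2
G(13) = mex{3,1,1,0,1} = 2
G(14) = mex{2,2,1,0,1} = 3
G(15) = mex{2,2,2,1,0} = 3
G(16) = mex{3,3,2,1,0} = 4
G(17) = mex{3,3,3,2,1} = 0
G(18) = mex{4,2,3,2,1} = 0
G(19) = mex{0,2,2,3,2} = 1

1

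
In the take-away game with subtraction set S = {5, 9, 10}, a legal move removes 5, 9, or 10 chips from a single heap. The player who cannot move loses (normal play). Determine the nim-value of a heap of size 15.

n :  0  1  2  3  4  5  6  7  8  9 10 11 12 13 14 15
G :  0  0  0  0  0  1  1  1  1  1  2  2  2  2  2  0

0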